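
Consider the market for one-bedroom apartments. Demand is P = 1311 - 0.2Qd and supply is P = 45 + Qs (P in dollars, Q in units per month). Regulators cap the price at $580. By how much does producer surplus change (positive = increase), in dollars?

-413400

Rearranging demand gives Qd = 6555 - 5P; rearranging supply gives Qs = P - 45. Setting quantity demanded equal to quantity supplied, 6555 - 5P = P - 45, gives P* = 1100 and Q* = 1055.
Since 580 < 1100, the ceiling is binding.
At P = 580: Qd = 6555 - 5·580 = 3655 and Qs = 580 - 45 = 535.
Producer surplus without the control is ½ · (1100 - 45) · 1055 = 556512.5.
With the ceiling, producers sell 535 units at 580, so PS = ½ · (580 - 45) · 535 = 143112.5.
Change in producer surplus = 143112.5 - 556512.5 = -413400.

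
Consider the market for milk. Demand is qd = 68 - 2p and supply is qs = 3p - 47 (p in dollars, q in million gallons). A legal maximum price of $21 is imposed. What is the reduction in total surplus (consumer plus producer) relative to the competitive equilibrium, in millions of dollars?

15

In a free market, 68 - 2p = 3p - 47 gives the equilibrium p* = 23, q* = 22.
The ceiling of 21 is below the equilibrium price 23, so it binds.
At p = 21: qd = 68 - 2·21 = 26 and qs = 3·21 - 47 = 16.
Quantity traded falls to 16. At q = 16 the demand price is (68 - 16)/2 = 26 and the supply price is (47 + 16)/3 = 21.
Deadweight loss = ½ · (26 - 21) · (22 - 16) = ½ · 5 · 6 = 15.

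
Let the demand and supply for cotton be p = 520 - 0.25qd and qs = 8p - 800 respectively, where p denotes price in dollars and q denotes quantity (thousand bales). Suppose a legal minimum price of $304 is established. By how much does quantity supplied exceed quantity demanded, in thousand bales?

768

Rearranging demand gives qd = 2080 - 4p. Equilibrium: 2080 - 4p = 8p - 800, so 2880 = 12p and p* = 240, q* = 1120.
Since 304 > 240, the floor is binding.
At p = 304: qd = 2080 - 4·304 = 864 and qs = 8·304 - 800 = 1632.
Surplus = qs - qd = 1632 - 864 = 768.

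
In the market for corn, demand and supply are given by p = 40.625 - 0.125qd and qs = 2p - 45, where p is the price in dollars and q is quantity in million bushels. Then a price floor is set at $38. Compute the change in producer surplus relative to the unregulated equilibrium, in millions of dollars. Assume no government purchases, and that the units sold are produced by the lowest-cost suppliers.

Rearranging demand gives qd = 325 - 8p. In a free market, 325 - 8p = 2p - 45 gives the equilibrium p* = 37, q* = 29.
Since 38 > 37, the floor is binding.
At p = 38: qd = 325 - 8·38 = 21 and qs = 2·38 - 45 = 31.
Producer surplus without the control is ½ · (37 - 22.5) · 29 = 210.25.
With the floor, 21 units are sold at 38. The supply price at q = 21 is 33, so PS = ½ · [(38 - 22.5) + (38 - 33)] · 21 = 215.25.
Change in producer surplus = 215.25 - 210.25 = 5.

5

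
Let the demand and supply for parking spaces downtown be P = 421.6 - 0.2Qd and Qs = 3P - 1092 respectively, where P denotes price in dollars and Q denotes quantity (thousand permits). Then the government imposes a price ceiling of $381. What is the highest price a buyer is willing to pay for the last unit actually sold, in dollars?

Rearranging demand gives Qd = 2108 - 5P. Equilibrium: 2108 - 5P = 3P - 1092, so 3200 = 8P and P* = 400, Q* = 108.
Since 381 < 400, the ceiling is binding.
At P = 381: Qd = 2108 - 5·381 = 203 and Qs = 3·381 - 1092 = 51.
Only 51 units reach the market. On the demand curve, the marginal buyer's willingness to pay at Q = 51 is (2108 - 51)/5 = 411.4.

411.4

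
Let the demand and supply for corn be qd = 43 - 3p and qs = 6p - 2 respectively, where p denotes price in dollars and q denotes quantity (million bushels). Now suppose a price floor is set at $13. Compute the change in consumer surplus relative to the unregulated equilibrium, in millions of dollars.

In a free market, 43 - 3p = 6p - 2 gives the equilibrium p* = 5, q* = 28.
The floor of 13 is above the equilibrium price 5, so it binds.
At p = 13: qd = 43 - 3·13 = 4 and qs = 6·13 - 2 = 76.
Consumer surplus without the control is ½ · (43/3 - 5) · 28 = 392/3.
With the floor, consumers buy 4 units at 13, so CS = ½ · (43/3 - 13) · 4 = 8/3.
Change in consumer surplus = 8/3 - 392/3 = -128.

-128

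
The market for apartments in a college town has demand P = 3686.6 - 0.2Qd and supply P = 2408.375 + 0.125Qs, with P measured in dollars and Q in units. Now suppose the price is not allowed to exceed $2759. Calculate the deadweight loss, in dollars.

206762.4

Rearranging demand gives Qd = 18433 - 5P; rearranging supply gives Qs = 8P - 19267. Equilibrium: 18433 - 5P = 8P - 19267, so 37700 = 13P and P* = 2900, Q* = 3933.
Because the ceiling (2759) lies below the market-clearing price, it is binding.
At P = 2759: Qd = 18433 - 5·2759 = 4638 and Qs = 8·2759 - 19267 = 2805.
Quantity traded falls to 2805. At Q = 2805 the demand price is (18433 - 2805)/5 = 3125.6 and the supply price is (19267 + 2805)/8 = 2759.
Deadweight loss = ½ · (3125.6 - 2759) · (3933 - 2805) = ½ · 366.6 · 1128 = 206762.4.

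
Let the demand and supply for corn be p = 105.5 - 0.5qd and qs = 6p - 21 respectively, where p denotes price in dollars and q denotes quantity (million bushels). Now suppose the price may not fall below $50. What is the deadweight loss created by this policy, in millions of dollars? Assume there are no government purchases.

588

Rearranging demand gives qd = 211 - 2p. Equilibrium: 211 - 2p = 6p - 21, so 232 = 8p and p* = 29, q* = 153.
Because the floor (50) lies above the market-clearing price, it is binding.
At p = 50: qd = 211 - 2·50 = 111 and qs = 6·50 - 21 = 279.
Quantity traded falls to 111. At q = 111 the demand price is (211 - 111)/2 = 50 and the supply price is (21 + 111)/6 = 22.
Deadweight loss = ½ · (50 - 22) · (153 - 111) = ½ · 28 · 42 = 588.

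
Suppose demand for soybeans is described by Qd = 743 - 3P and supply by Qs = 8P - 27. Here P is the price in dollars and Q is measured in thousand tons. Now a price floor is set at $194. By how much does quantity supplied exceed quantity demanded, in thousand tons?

1364

In a free market, 743 - 3P = 8P - 27 gives the equilibrium P* = 70, Q* = 533.
Since 194 > 70, the floor is binding.
At P = 194: Qd = 743 - 3·194 = 161 and Qs = 8·194 - 27 = 1525.
Surplus = Qs - Qd = 1525 - 161 = 1364.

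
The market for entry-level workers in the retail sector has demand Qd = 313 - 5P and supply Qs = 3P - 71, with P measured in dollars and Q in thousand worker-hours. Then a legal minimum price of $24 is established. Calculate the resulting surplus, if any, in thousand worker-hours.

Equilibrium: 313 - 5P = 3P - 71, so 384 = 8P and P* = 48, Q* = 73.
Since 24 is below P* = 48, the floor does not bind and the free-market outcome prevails.
Since the control does not bind, there is no surplus.

0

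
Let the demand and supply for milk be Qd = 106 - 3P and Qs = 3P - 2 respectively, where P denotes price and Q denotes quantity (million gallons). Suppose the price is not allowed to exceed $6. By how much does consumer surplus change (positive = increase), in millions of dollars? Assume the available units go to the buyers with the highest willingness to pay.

In a free market, 106 - 3P = 3P - 2 gives the equilibrium P* = 18, Q* = 52.
Since 6 < 18, the ceiling is binding.
At P = 6: Qd = 106 - 3·6 = 88 and Qs = 3·6 - 2 = 16.
Consumer surplus without the control is ½ · (106/3 - 18) · 52 = 1352/3.
With the ceiling, 16 units are sold at 6 (assume they go to the highest-value buyers). The demand price at Q = 16 is 30, so CS = ½ · [(106/3 - 6) + (30 - 6)] · 16 = 1280/3.
Change in consumer surplus = 1280/3 - 1352/3 = -24.

-24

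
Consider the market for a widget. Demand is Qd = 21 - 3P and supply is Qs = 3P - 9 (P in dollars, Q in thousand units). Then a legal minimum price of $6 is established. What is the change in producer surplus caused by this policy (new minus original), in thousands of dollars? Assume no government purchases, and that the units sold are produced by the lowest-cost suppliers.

Equilibrium: 21 - 3P = 3P - 9, so 30 = 6P and P* = 5, Q* = 6.
Since 6 > 5, the floor is binding.
At P = 6: Qd = 21 - 3·6 = 3 and Qs = 3·6 - 9 = 9.
Producer surplus without the control is ½ · (5 - 3) · 6 = 6.
With the floor, 3 units are sold at 6. The supply price at Q = 3 is 4, so PS = ½ · [(6 - 3) + (6 - 4)] · 3 = 7.5.
Change in producer surplus = 7.5 - 6 = 1.5.

1.5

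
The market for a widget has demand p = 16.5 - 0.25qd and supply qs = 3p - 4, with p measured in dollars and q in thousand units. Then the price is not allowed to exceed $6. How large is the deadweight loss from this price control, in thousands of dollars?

42

Rearranging demand gives qd = 66 - 4p. Setting quantity demanded equal to quantity supplied, 66 - 4p = 3p - 4, gives p* = 10 and q* = 26.
Since 6 < 10, the ceiling is binding.
At p = 6: qd = 66 - 4·6 = 42 and qs = 3·6 - 4 = 14.
Quantity traded falls to 14. At q = 14 the demand price is (66 - 14)/4 = 13 and the supply price is (4 + 14)/3 = 6.
Deadweight loss = ½ · (13 - 6) · (26 - 14) = ½ · 7 · 12 = 42.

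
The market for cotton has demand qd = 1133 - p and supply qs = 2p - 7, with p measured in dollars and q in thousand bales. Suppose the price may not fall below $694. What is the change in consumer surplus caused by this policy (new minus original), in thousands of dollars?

-187144

In a free market, 1133 - p = 2p - 7 gives the equilibrium p* = 380, q* = 753.
The floor of 694 is above the equilibrium price 380, so it binds.
At p = 694: qd = 1133 - 694 = 439 and qs = 2·694 - 7 = 1381.
Consumer surplus without the control is ½ · (1133 - 380) · 753 = 283504.5.
With the floor, consumers buy 439 units at 694, so CS = ½ · (1133 - 694) · 439 = 96360.5.
Change in consumer surplus = 96360.5 - 283504.5 = -187144.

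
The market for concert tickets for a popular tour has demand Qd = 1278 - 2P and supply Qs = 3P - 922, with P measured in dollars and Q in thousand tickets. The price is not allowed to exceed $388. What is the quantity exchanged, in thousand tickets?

242

Without the control the market clears where 1278 - 2P = 3P - 922, i.e. P* = 440 and Q* = 398.
The ceiling of 388 is below the equilibrium price 440, so it binds.
At P = 388: Qd = 1278 - 2·388 = 502 and Qs = 3·388 - 922 = 242.
The quantity actually transacted is the short side, supply: 242.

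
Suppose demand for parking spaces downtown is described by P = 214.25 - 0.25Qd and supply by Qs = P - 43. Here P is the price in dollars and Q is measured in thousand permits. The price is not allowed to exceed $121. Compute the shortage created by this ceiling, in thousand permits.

295

Rearranging demand gives Qd = 857 - 4P. Equilibrium: 857 - 4P = P - 43, so 900 = 5P and P* = 180, Q* = 137.
The ceiling of 121 is below the equilibrium price 180, so it binds.
At P = 121: Qd = 857 - 4·121 = 373 and Qs = 121 - 43 = 78.
Shortage = Qd - Qs = 373 - 78 = 295.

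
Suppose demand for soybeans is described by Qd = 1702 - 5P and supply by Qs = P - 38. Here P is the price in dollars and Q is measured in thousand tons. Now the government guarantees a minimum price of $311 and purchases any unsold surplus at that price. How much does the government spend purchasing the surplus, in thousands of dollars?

39186

In a free market, 1702 - 5P = P - 38 gives the equilibrium P* = 290, Q* = 252.
Since 311 > 290, the floor is binding.
At P = 311: Qd = 1702 - 5·311 = 147 and Qs = 311 - 38 = 273.
Surplus = Qs - Qd = 126.
Government expenditure = surplus × support price = 126 × 311 = 39186.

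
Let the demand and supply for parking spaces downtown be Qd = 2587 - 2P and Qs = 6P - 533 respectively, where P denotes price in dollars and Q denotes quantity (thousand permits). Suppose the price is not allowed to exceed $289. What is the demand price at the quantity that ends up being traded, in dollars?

693

In a free market, 2587 - 2P = 6P - 533 gives the equilibrium P* = 390, Q* = 1807.
Because the ceiling (289) lies below the market-clearing price, it is binding.
At P = 289: Qd = 2587 - 2·289 = 2009 and Qs = 6·289 - 533 = 1201.
Only 1201 units reach the market. On the demand curve, the marginal buyer's willingness to pay at Q = 1201 is (2587 - 1201)/2 = 693.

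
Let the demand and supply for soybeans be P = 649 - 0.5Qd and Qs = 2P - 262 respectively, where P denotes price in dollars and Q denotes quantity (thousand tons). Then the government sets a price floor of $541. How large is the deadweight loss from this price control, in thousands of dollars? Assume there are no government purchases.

Rearranging demand gives Qd = 1298 - 2P. In a free market, 1298 - 2P = 2P - 262 gives the equilibrium P* = 390, Q* = 518.
Since 541 > 390, the floor is binding.
At P = 541: Qd = 1298 - 2·541 = 216 and Qs = 2·541 - 262 = 820.
Quantity traded falls to 216. At Q = 216 the demand price is (1298 - 216)/2 = 541 and the supply price is (262 + 216)/2 = 239.
Deadweight loss = ½ · (541 - 239) · (518 - 216) = ½ · 302 · 302 = 45602.

45602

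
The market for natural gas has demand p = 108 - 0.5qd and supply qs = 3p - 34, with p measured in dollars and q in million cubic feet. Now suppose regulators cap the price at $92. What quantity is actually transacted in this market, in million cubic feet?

Rearranging demand gives qd = 216 - 2p. Setting quantity demanded equal to quantity supplied, 216 - 2p = 3p - 34, gives p* = 50 and q* = 116.
Since 92 is above p* = 50, the ceiling does not bind and the free-market outcome prevails.

116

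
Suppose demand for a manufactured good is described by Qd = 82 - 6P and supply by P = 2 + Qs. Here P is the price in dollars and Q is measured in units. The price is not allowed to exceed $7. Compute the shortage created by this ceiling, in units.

35

Rearranging supply gives Qs = P - 2. Without the control the market clears where 82 - 6P = P - 2, i.e. P* = 12 and Q* = 10.
Since 7 < 12, the ceiling is binding.
At P = 7: Qd = 82 - 6·7 = 40 and Qs = 7 - 2 = 5.
Shortage = Qd - Qs = 40 - 5 = 35.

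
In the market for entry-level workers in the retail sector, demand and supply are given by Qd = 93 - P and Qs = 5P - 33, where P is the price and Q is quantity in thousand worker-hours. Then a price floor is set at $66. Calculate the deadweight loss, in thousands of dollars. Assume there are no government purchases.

1215

Setting quantity demanded equal to quantity supplied, 93 - P = 5P - 33, gives P* = 21 and Q* = 72.
Since 66 > 21, the floor is binding.
At P = 66: Qd = 93 - 66 = 27 and Qs = 5·66 - 33 = 297.
Quantity traded falls to 27. At Q = 27 the demand price is 93 - 27 = 66 and the supply price is (33 + 27)/5 = 12.
Deadweight loss = ½ · (66 - 12) · (72 - 27) = ½ · 54 · 45 = 1215.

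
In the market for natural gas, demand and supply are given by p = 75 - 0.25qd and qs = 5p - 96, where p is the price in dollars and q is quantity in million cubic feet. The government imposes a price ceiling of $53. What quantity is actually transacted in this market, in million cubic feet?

124

Rearranging demand gives qd = 300 - 4p. Setting quantity demanded equal to quantity supplied, 300 - 4p = 5p - 96, gives p* = 44 and q* = 124.
Since 53 is above p* = 44, the ceiling does not bind and the free-market outcome prevails.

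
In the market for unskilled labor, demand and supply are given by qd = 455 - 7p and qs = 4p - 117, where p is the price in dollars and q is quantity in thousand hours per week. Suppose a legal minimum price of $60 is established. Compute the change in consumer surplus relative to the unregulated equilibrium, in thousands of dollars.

-504

In a free market, 455 - 7p = 4p - 117 gives the equilibrium p* = 52, q* = 91.
The floor of 60 is above the equilibrium price 52, so it binds.
At p = 60: qd = 455 - 7·60 = 35 and qs = 4·60 - 117 = 123.
Consumer surplus without the control is ½ · (65 - 52) · 91 = 591.5.
With the floor, consumers buy 35 units at 60, so CS = ½ · (65 - 60) · 35 = 87.5.
Change in consumer surplus = 87.5 - 591.5 = -504.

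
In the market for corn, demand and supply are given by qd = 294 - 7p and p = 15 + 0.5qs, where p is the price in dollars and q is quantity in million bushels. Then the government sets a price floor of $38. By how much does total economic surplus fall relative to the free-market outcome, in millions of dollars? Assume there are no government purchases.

63

Rearranging supply gives qs = 2p - 30. Equilibrium: 294 - 7p = 2p - 30, so 324 = 9p and p* = 36, q* = 42.
Because the floor (38) lies above the market-clearing price, it is binding.
At p = 38: qd = 294 - 7·38 = 28 and qs = 2·38 - 30 = 46.
Quantity traded falls to 28. At q = 28 the demand price is (294 - 28)/7 = 38 and the supply price is (30 + 28)/2 = 29.
Deadweight loss = ½ · (38 - 29) · (42 - 28) = ½ · 9 · 14 = 63.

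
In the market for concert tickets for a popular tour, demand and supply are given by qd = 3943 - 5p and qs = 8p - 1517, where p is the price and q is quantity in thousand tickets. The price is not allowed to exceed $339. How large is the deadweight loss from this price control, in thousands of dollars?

68234.4

Equilibrium: 3943 - 5p = 8p - 1517, so 5460 = 13p and p* = 420, q* = 1843.
Since 339 < 420, the ceiling is binding.
At p = 339: qd = 3943 - 5·339 = 2248 and qs = 8·339 - 1517 = 1195.
Quantity traded falls to 1195. At q = 1195 the demand price is (3943 - 1195)/5 = 549.6 and the supply price is (1517 + 1195)/8 = 339.
Deadweight loss = ½ · (549.6 - 339) · (1843 - 1195) = ½ · 210.6 · 648 = 68234.4.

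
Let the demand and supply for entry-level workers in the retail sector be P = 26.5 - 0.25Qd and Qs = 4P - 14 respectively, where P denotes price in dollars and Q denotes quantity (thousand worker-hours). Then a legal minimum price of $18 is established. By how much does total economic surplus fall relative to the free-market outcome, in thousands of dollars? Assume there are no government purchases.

Rearranging demand gives Qd = 106 - 4P. Without the control the market clears where 106 - 4P = 4P - 14, i.e. P* = 15 and Q* = 46.
Because the floor (18) lies above the market-clearing price, it is binding.
At P = 18: Qd = 106 - 4·18 = 34 and Qs = 4·18 - 14 = 58.
Quantity traded falls to 34. At Q = 34 the demand price is (106 - 34)/4 = 18 and the supply price is (14 + 34)/4 = 12.
Deadweight loss = ½ · (18 - 12) · (46 - 34) = ½ · 6 · 12 = 36.

36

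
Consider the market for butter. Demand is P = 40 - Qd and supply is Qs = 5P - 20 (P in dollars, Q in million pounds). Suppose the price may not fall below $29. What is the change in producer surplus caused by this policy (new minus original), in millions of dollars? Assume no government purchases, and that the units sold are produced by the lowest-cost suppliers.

Rearranging demand gives Qd = 40 - P. Equilibrium: 40 - P = 5P - 20, so 60 = 6P and P* = 10, Q* = 30.
Since 29 > 10, the floor is binding.
At P = 29: Qd = 40 - 29 = 11 and Qs = 5·29 - 20 = 125.
Producer surplus without the control is ½ · (10 - 4) · 30 = 90.
With the floor, 11 units are sold at 29. The supply price at Q = 11 is 6.2, so PS = ½ · [(29 - 4) + (29 - 6.2)] · 11 = 262.9.
Change in producer surplus = 262.9 - 90 = 172.9.

172.9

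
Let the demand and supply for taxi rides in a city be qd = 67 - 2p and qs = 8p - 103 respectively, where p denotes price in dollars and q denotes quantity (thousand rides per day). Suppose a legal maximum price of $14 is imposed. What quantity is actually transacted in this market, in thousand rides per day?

Setting quantity demanded equal to quantity supplied, 67 - 2p = 8p - 103, gives p* = 17 and q* = 33.
Because the ceiling (14) lies below the market-clearing price, it is binding.
At p = 14: qd = 67 - 2·14 = 39 and qs = 8·14 - 103 = 9.
The quantity actually transacted is the short side, supply: 9.

9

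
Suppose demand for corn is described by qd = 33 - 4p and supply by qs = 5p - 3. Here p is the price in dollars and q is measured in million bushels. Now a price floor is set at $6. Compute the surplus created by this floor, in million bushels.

18

In a free market, 33 - 4p = 5p - 3 gives the equilibrium p* = 4, q* = 17.
Since 6 > 4, the floor is binding.
At p = 6: qd = 33 - 4·6 = 9 and qs = 5·6 - 3 = 27.
Surplus = qs - qd = 27 - 9 = 18.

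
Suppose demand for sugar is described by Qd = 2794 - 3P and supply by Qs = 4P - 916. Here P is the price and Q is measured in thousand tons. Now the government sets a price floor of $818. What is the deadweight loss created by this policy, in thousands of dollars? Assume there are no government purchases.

Equilibrium: 2794 - 3P = 4P - 916, so 3710 = 7P and P* = 530, Q* = 1204.
The floor of 818 is above the equilibrium price 530, so it binds.
At P = 818: Qd = 2794 - 3·818 = 340 and Qs = 4·818 - 916 = 2356.
Quantity traded falls to 340. At Q = 340 the demand price is (2794 - 340)/3 = 818 and the supply price is (916 + 340)/4 = 314.
Deadweight loss = ½ · (818 - 314) · (1204 - 340) = ½ · 504 · 864 = 217728.

217728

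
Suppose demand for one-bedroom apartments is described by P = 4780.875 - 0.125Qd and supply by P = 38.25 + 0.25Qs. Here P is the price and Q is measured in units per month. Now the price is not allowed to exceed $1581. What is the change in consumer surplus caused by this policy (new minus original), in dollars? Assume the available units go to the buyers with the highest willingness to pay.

Rearranging demand gives Qd = 38247 - 8P; rearranging supply gives Qs = 4P - 153. Equilibrium: 38247 - 8P = 4P - 153, so 38400 = 12P and P* = 3200, Q* = 12647.
The ceiling of 1581 is below the equilibrium price 3200, so it binds.
At P = 1581: Qd = 38247 - 8·1581 = 25599 and Qs = 4·1581 - 153 = 6171.
Consumer surplus without the control is ½ · (4780.875 - 3200) · 12647 = 9996663.0625.
With the ceiling, 6171 units are sold at 1581 (assume they go to the highest-value buyers). The demand price at Q = 6171 is 4009.5, so CS = ½ · [(4780.875 - 1581) + (4009.5 - 1581)] · 6171 = 17366351.0625.
Change in consumer surplus = 17366351.0625 - 9996663.0625 = 7369688.

7369688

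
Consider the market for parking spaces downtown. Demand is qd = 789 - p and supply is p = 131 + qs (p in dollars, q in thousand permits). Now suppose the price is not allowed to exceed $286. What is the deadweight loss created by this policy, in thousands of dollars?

Rearranging supply gives qs = p - 131. Without the control the market clears where 789 - p = p - 131, i.e. p* = 460 and q* = 329.
Because the ceiling (286) lies below the market-clearing price, it is binding.
At p = 286: qd = 789 - 286 = 503 and qs = 286 - 131 = 155.
Quantity traded falls to 155. At q = 155 the demand price is 789 - 155 = 634 and the supply price is 131 + 155 = 286.
Deadweight loss = ½ · (634 - 286) · (329 - 155) = ½ · 348 · 174 = 30276.

30276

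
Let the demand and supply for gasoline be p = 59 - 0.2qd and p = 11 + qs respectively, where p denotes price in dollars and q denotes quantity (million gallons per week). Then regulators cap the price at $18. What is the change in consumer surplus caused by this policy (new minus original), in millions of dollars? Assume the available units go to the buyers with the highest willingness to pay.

Rearranging demand gives qd = 295 - 5p; rearranging supply gives qs = p - 11. Equilibrium: 295 - 5p = p - 11, so 306 = 6p and p* = 51, q* = 40.
Since 18 < 51, the ceiling is binding.
At p = 18: qd = 295 - 5·18 = 205 and qs = 18 - 11 = 7.
Consumer surplus without the control is ½ · (59 - 51) · 40 = 160.
With the ceiling, 7 units are sold at 18 (assume they go to the highest-value buyers). The demand price at q = 7 is 57.6, so CS = ½ · [(59 - 18) + (57.6 - 18)] · 7 = 282.1.
Change in consumer surplus = 282.1 - 160 = 122.1.

122.1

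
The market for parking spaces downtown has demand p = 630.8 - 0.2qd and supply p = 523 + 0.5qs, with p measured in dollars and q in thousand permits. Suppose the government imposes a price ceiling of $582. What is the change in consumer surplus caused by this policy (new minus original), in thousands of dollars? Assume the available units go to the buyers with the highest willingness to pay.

1994.4

Rearranging demand gives qd = 3154 - 5p; rearranging supply gives qs = 2p - 1046. In a free market, 3154 - 5p = 2p - 1046 gives the equilibrium p* = 600, q* = 154.
Since 582 < 600, the ceiling is binding.
At p = 582: qd = 3154 - 5·582 = 244 and qs = 2·582 - 1046 = 118.
Consumer surplus without the control is ½ · (630.8 - 600) · 154 = 2371.6.
With the ceiling, 118 units are sold at 582 (assume they go to the highest-value buyers). The demand price at q = 118 is 607.2, so CS = ½ · [(630.8 - 582) + (607.2 - 582)] · 118 = 4366.
Change in consumer surplus = 4366 - 2371.6 = 1994.4.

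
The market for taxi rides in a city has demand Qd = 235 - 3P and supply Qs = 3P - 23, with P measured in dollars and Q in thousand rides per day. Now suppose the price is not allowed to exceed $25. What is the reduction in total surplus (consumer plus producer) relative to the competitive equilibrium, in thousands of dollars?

Setting quantity demanded equal to quantity supplied, 235 - 3P = 3P - 23, gives P* = 43 and Q* = 106.
The ceiling of 25 is below the equilibrium price 43, so it binds.
At P = 25: Qd = 235 - 3·25 = 160 and Qs = 3·25 - 23 = 52.
Quantity traded falls to 52. At Q = 52 the demand price is (235 - 52)/3 = 61 and the supply price is (23 + 52)/3 = 25.
Deadweight loss = ½ · (61 - 25) · (106 - 52) = ½ · 36 · 54 = 972.

972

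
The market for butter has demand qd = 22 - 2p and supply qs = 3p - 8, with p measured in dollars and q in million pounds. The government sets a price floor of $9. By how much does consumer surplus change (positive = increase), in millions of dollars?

Equilibrium: 22 - 2p = 3p - 8, so 30 = 5p and p* = 6, q* = 10.
The floor of 9 is above the equilibrium price 6, so it binds.
At p = 9: qd = 22 - 2·9 = 4 and qs = 3·9 - 8 = 19.
Consumer surplus without the control is ½ · (11 - 6) · 10 = 25.
With the floor, consumers buy 4 units at 9, so CS = ½ · (11 - 9) · 4 = 4.
Change in consumer surplus = 4 - 25 = -21.

-21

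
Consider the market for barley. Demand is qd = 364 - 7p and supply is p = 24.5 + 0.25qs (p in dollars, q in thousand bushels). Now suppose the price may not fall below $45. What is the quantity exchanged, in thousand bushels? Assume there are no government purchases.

49

Rearranging supply gives qs = 4p - 98. In a free market, 364 - 7p = 4p - 98 gives the equilibrium p* = 42, q* = 70.
Since 45 > 42, the floor is binding.
At p = 45: qd = 364 - 7·45 = 49 and qs = 4·45 - 98 = 82.
The quantity actually transacted is the short side, demand: 49.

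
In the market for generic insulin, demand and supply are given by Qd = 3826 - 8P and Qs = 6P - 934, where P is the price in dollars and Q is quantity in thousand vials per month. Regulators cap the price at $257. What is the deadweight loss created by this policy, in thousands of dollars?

36167.25

Setting quantity demanded equal to quantity supplied, 3826 - 8P = 6P - 934, gives P* = 340 and Q* = 1106.
Since 257 < 340, the ceiling is binding.
At P = 257: Qd = 3826 - 8·257 = 1770 and Qs = 6·257 - 934 = 608.
Quantity traded falls to 608. At Q = 608 the demand price is (3826 - 608)/8 = 402.25 and the supply price is (934 + 608)/6 = 257.
Deadweight loss = ½ · (402.25 - 257) · (1106 - 608) = ½ · 145.25 · 498 = 36167.25.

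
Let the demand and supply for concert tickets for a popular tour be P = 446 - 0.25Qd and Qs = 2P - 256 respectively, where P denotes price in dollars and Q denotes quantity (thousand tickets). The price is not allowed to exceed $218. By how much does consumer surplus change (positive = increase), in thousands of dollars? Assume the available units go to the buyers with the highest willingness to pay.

14518

Rearranging demand gives Qd = 1784 - 4P. Equilibrium: 1784 - 4P = 2P - 256, so 2040 = 6P and P* = 340, Q* = 424.
Since 218 < 340, the ceiling is binding.
At P = 218: Qd = 1784 - 4·218 = 912 and Qs = 2·218 - 256 = 180.
Consumer surplus without the control is ½ · (446 - 340) · 424 = 22472.
With the ceiling, 180 units are sold at 218 (assume they go to the highest-value buyers). The demand price at Q = 180 is 401, so CS = ½ · [(446 - 218) + (401 - 218)] · 180 = 36990.
Change in consumer surplus = 36990 - 22472 = 14518.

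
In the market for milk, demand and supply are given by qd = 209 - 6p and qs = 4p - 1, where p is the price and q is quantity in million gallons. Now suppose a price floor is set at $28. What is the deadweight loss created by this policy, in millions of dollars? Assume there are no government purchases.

Without the control the market clears where 209 - 6p = 4p - 1, i.e. p* = 21 and q* = 83.
Because the floor (28) lies above the market-clearing price, it is binding.
At p = 28: qd = 209 - 6·28 = 41 and qs = 4·28 - 1 = 111.
Quantity traded falls to 41. At q = 41 the demand price is (209 - 41)/6 = 28 and the supply price is (1 + 41)/4 = 10.5.
Deadweight loss = ½ · (28 - 10.5) · (83 - 41) = ½ · 17.5 · 42 = 367.5.

367.5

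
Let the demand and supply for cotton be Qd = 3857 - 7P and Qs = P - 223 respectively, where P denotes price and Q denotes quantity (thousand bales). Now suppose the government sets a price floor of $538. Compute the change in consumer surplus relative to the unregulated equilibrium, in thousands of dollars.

Setting quantity demanded equal to quantity supplied, 3857 - 7P = P - 223, gives P* = 510 and Q* = 287.
The floor of 538 is above the equilibrium price 510, so it binds.
At P = 538: Qd = 3857 - 7·538 = 91 and Qs = 538 - 223 = 315.
Consumer surplus without the control is ½ · (551 - 510) · 287 = 5883.5.
With the floor, consumers buy 91 units at 538, so CS = ½ · (551 - 538) · 91 = 591.5.
Change in consumer surplus = 591.5 - 5883.5 = -5292.

-5292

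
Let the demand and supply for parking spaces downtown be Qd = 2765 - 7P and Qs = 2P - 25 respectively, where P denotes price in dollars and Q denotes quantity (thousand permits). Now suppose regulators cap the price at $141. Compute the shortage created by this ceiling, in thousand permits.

Equilibrium: 2765 - 7P = 2P - 25, so 2790 = 9P and P* = 310, Q* = 595.
Since 141 < 310, the ceiling is binding.
At P = 141: Qd = 2765 - 7·141 = 1778 and Qs = 2·141 - 25 = 257.
Shortage = Qd - Qs = 1778 - 257 = 1521.

1521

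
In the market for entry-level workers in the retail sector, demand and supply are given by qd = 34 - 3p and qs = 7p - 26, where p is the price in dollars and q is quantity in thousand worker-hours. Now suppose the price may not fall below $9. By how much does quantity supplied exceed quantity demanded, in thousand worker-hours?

30

Equilibrium: 34 - 3p = 7p - 26, so 60 = 10p and p* = 6, q* = 16.
The floor of 9 is above the equilibrium price 6, so it binds.
At p = 9: qd = 34 - 3·9 = 7 and qs = 7·9 - 26 = 37.
Surplus = qs - qd = 37 - 7 = 30.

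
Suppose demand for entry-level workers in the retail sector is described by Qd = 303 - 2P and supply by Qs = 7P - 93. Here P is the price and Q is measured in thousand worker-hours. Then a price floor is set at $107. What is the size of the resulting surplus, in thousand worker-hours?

567

Equilibrium: 303 - 2P = 7P - 93, so 396 = 9P and P* = 44, Q* = 215.
Since 107 > 44, the floor is binding.
At P = 107: Qd = 303 - 2·107 = 89 and Qs = 7·107 - 93 = 656.
Surplus = Qs - Qd = 656 - 89 = 567.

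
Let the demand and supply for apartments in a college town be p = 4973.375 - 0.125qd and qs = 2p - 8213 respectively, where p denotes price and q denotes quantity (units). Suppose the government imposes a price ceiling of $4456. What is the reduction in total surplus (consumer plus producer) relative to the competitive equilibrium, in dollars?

Rearranging demand gives qd = 39787 - 8p. Without the control the market clears where 39787 - 8p = 2p - 8213, i.e. p* = 4800 and q* = 1387.
The ceiling of 4456 is below the equilibrium price 4800, so it binds.
At p = 4456: qd = 39787 - 8·4456 = 4139 and qs = 2·4456 - 8213 = 699.
Quantity traded falls to 699. At q = 699 the demand price is (39787 - 699)/8 = 4886 and the supply price is (8213 + 699)/2 = 4456.
Deadweight loss = ½ · (4886 - 4456) · (1387 - 699) = ½ · 430 · 688 = 147920.

147920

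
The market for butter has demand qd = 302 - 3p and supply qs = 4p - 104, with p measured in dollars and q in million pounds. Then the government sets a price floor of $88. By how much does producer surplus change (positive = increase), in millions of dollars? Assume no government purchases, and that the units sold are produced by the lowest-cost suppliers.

127.5

In a free market, 302 - 3p = 4p - 104 gives the equilibrium p* = 58, q* = 128.
Because the floor (88) lies above the market-clearing price, it is binding.
At p = 88: qd = 302 - 3·88 = 38 and qs = 4·88 - 104 = 248.
Producer surplus without the control is ½ · (58 - 26) · 128 = 2048.
With the floor, 38 units are sold at 88. The supply price at q = 38 is 35.5, so PS = ½ · [(88 - 26) + (88 - 35.5)] · 38 = 2175.5.
Change in producer surplus = 2175.5 - 2048 = 127.5.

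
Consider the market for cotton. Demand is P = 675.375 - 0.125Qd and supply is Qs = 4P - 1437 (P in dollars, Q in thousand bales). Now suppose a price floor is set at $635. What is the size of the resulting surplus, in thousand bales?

Rearranging demand gives Qd = 5403 - 8P. In a free market, 5403 - 8P = 4P - 1437 gives the equilibrium P* = 570, Q* = 843.
The floor of 635 is above the equilibrium price 570, so it binds.
At P = 635: Qd = 5403 - 8·635 = 323 and Qs = 4·635 - 1437 = 1103.
Surplus = Qs - Qd = 1103 - 323 = 780.

780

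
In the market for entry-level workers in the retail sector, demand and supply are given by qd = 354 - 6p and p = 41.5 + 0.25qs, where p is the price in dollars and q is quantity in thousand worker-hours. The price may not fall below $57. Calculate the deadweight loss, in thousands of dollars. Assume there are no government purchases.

187.5

Rearranging supply gives qs = 4p - 166. In a free market, 354 - 6p = 4p - 166 gives the equilibrium p* = 52, q* = 42.
The floor of 57 is above the equilibrium price 52, so it binds.
At p = 57: qd = 354 - 6·57 = 12 and qs = 4·57 - 166 = 62.
Quantity traded falls to 12. At q = 12 the demand price is (354 - 12)/6 = 57 and the supply price is (166 + 12)/4 = 44.5.
Deadweight loss = ½ · (57 - 44.5) · (42 - 12) = ½ · 12.5 · 30 = 187.5.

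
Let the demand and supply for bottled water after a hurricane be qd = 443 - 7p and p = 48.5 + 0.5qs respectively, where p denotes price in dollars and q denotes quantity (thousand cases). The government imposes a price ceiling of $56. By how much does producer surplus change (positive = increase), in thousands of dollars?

Rearranging supply gives qs = 2p - 97. Without the control the market clears where 443 - 7p = 2p - 97, i.e. p* = 60 and q* = 23.
The ceiling of 56 is below the equilibrium price 60, so it binds.
At p = 56: qd = 443 - 7·56 = 51 and qs = 2·56 - 97 = 15.
Producer surplus without the control is ½ · (60 - 48.5) · 23 = 132.25.
With the ceiling, producers sell 15 units at 56, so PS = ½ · (56 - 48.5) · 15 = 56.25.
Change in producer surplus = 56.25 - 132.25 = -76.

-76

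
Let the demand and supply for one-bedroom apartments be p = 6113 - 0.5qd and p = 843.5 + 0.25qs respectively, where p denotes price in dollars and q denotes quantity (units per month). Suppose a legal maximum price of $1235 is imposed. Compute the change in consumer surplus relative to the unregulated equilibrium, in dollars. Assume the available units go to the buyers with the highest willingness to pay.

Rearranging demand gives qd = 12226 - 2p; rearranging supply gives qs = 4p - 3374. In a free market, 12226 - 2p = 4p - 3374 gives the equilibrium p* = 2600, q* = 7026.
Because the ceiling (1235) lies below the market-clearing price, it is binding.
At p = 1235: qd = 12226 - 2·1235 = 9756 and qs = 4·1235 - 3374 = 1566.
Consumer surplus without the control is ½ · (6113 - 2600) · 7026 = 12341169.
With the ceiling, 1566 units are sold at 1235 (assume they go to the highest-value buyers). The demand price at q = 1566 is 5330, so CS = ½ · [(6113 - 1235) + (5330 - 1235)] · 1566 = 7025859.
Change in consumer surplus = 7025859 - 12341169 = -5315310.

-5315310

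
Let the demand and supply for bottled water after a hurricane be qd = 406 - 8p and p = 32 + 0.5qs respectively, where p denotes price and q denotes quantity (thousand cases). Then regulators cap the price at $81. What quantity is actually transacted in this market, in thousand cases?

30

Rearranging supply gives qs = 2p - 64. Without the control the market clears where 406 - 8p = 2p - 64, i.e. p* = 47 and q* = 30.
The ceiling of 81 is above the equilibrium price 47, so it is not binding; the market clears at p* = 47, q* = 30.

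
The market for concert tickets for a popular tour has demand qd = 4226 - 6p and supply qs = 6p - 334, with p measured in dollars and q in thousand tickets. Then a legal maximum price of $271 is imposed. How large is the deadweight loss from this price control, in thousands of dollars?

Equilibrium: 4226 - 6p = 6p - 334, so 4560 = 12p and p* = 380, q* = 1946.
Since 271 < 380, the ceiling is binding.
At p = 271: qd = 4226 - 6·271 = 2600 and qs = 6·271 - 334 = 1292.
Quantity traded falls to 1292. At q = 1292 the demand price is (4226 - 1292)/6 = 489 and the supply price is (334 + 1292)/6 = 271.
Deadweight loss = ½ · (489 - 271) · (1946 - 1292) = ½ · 218 · 654 = 71286.

71286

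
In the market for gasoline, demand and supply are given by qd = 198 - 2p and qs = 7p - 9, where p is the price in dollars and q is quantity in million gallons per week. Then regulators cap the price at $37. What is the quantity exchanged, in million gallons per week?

Setting quantity demanded equal to quantity supplied, 198 - 2p = 7p - 9, gives p* = 23 and q* = 152.
The ceiling of 37 is above the equilibrium price 23, so it is not binding; the market clears at p* = 23, q* = 152.

152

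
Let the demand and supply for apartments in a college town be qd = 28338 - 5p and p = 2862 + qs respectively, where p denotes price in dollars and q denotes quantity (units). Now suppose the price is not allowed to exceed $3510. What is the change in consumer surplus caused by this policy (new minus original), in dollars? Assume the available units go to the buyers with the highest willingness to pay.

Rearranging supply gives qs = p - 2862. Equilibrium: 28338 - 5p = p - 2862, so 31200 = 6p and p* = 5200, q* = 2338.
Because the ceiling (3510) lies below the market-clearing price, it is binding.
At p = 3510: qd = 28338 - 5·3510 = 10788 and qs = 3510 - 2862 = 648.
Consumer surplus without the control is ½ · (5667.6 - 5200) · 2338 = 546624.4.
With the ceiling, 648 units are sold at 3510 (assume they go to the highest-value buyers). The demand price at q = 648 is 5538, so CS = ½ · [(5667.6 - 3510) + (5538 - 3510)] · 648 = 1356134.4.
Change in consumer surplus = 1356134.4 - 546624.4 = 809510.

809510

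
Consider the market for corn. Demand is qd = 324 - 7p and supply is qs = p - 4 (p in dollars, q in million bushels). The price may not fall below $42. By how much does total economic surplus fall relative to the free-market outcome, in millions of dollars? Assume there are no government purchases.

Equilibrium: 324 - 7p = p - 4, so 328 = 8p and p* = 41, q* = 37.
The floor of 42 is above the equilibrium price 41, so it binds.
At p = 42: qd = 324 - 7·42 = 30 and qs = 42 - 4 = 38.
Quantity traded falls to 30. At q = 30 the demand price is (324 - 30)/7 = 42 and the supply price is 4 + 30 = 34.
Deadweight loss = ½ · (42 - 34) · (37 - 30) = ½ · 8 · 7 = 28.

28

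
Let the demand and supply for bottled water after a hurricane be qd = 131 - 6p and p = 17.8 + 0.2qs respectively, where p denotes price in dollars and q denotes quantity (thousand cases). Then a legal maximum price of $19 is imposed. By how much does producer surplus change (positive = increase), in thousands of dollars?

-8.5

Rearranging supply gives qs = 5p - 89. Equilibrium: 131 - 6p = 5p - 89, so 220 = 11p and p* = 20, q* = 11.
Because the ceiling (19) lies below the market-clearing price, it is binding.
At p = 19: qd = 131 - 6·19 = 17 and qs = 5·19 - 89 = 6.
Producer surplus without the control is ½ · (20 - 17.8) · 11 = 12.1.
With the ceiling, producers sell 6 units at 19, so PS = ½ · (19 - 17.8) · 6 = 3.6.
Change in producer surplus = 3.6 - 12.1 = -8.5.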